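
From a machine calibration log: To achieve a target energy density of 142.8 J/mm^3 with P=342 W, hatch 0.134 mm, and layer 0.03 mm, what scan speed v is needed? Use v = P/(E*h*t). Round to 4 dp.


v = 342 / (142.8*0.134*0.03) = 595.7607 mm/s


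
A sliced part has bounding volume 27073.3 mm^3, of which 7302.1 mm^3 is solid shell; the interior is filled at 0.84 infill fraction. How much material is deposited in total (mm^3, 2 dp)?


V_infill = (27073.3 - 7302.1) * 0.84 = 16607.81
V_total = 7302.1 + 16607.81 = 23909.91 mm^3


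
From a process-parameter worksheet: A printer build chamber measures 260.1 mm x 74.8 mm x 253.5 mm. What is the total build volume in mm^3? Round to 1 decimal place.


V = 260.1 * 74.8 * 253.5 = 4931964.2 mm^3


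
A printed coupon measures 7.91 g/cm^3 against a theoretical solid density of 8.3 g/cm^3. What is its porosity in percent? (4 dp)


Porosity = (1-7.91/8.3)*100 = 4.6988 %


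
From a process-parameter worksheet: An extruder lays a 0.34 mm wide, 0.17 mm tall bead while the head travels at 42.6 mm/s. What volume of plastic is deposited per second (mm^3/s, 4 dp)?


Rate = 0.34 * 0.17 * 42.6 = 2.4623 mm^3/s


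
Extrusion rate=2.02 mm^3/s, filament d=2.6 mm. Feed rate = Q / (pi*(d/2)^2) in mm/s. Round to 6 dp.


A = pi*(2.6/2)^2 = 5.309292
v = 2.02 / 5.309292 = 0.380465 mm/s


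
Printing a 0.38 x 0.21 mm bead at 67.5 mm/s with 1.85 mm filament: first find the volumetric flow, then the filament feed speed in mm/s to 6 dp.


Q = 0.38 * 0.21 * 67.5 = 5.3865 mm^3/s
A_fil = pi*(1.85/2)^2 = 2.68802521 mm^2
v_feed = 5.3865 / 2.68802521 = 2.003887 mm/s


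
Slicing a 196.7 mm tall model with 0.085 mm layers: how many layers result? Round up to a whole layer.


Layers = ceil(196.7/0.085) = 2315


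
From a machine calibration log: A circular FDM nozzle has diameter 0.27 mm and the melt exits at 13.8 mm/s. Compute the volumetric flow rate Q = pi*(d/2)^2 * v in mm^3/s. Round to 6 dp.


A = pi*(0.27/2)^2 = 0.05725553 mm^2
Q = 0.05725553 * 13.8 = 0.790126 mm^3/s


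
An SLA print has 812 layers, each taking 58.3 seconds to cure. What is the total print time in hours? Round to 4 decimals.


t = 812 * 58.3 / 3600 = 13.1499 hrs


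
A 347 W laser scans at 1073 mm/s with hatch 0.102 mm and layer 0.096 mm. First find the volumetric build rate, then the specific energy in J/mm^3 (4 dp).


Build rate = 1073 * 0.102 * 0.096 = 10.506816 mm^3/s
SE = 347 / 10.506816 = 33.0262 J/mm^3


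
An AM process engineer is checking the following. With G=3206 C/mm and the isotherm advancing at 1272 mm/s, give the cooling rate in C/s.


CR = 3206 * 1272 = 4078032 C/s


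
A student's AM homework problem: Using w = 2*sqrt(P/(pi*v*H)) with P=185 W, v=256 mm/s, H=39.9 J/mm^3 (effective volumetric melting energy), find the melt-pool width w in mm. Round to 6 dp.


w = 2*sqrt(185/(pi*256*39.9)) = 0.151857 mm


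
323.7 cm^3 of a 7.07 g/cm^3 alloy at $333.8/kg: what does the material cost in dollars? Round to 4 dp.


Mass = 323.7*7.07/1000 = 2.288559 kg
Cost = 2.288559 * 333.8 = 763.921 $


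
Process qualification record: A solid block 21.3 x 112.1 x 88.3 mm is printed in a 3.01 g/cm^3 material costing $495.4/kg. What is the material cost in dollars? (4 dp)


V = 21.3 * 112.1 * 88.3 = 210836.559 mm^3 = 210.836559 cm^3
Mass = 210.836559 * 3.01 / 1000 = 0.63461804 kg
Cost = 0.63461804 * 495.4 = 314.3898 $


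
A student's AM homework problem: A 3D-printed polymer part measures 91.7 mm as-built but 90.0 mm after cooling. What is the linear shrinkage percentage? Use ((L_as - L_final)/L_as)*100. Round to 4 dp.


Shrinkage = ((91.7-90.0)/91.7)*100 = 1.8539 %


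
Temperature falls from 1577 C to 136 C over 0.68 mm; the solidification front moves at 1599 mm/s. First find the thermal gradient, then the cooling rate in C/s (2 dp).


G = (1577-136)/0.68 = 2119.11764706 C/mm
CR = 2119.11764706 * 1599 = 3388469.12 C/s


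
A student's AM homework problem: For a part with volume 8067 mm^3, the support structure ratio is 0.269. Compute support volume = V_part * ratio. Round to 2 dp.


V_support = 8067 * 0.269 = 2170.02 mm^3


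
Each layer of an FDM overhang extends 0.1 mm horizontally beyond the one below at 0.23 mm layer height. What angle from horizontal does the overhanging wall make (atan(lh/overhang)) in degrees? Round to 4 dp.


angle = atan(0.23/0.1) = 66.5014 degrees


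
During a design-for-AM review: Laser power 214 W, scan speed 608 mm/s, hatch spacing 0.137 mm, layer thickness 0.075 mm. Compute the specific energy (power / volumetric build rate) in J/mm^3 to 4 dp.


Build rate = 608 * 0.137 * 0.075 = 6.2472 mm^3/s
SE = 214 / 6.2472 = 34.2553 J/mm^3


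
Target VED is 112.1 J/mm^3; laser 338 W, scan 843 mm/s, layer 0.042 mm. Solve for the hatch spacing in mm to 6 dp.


h = 338 / (112.1*843*0.042) = 0.08516 mm


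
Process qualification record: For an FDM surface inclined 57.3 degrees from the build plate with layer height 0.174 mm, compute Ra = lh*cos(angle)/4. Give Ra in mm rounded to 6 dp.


Ra = 0.174 * cos(57.3) / 4 = 0.0235 mm


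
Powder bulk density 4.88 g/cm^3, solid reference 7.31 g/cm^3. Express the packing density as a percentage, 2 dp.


Packing = (4.88/7.31)*100 = 66.76 %


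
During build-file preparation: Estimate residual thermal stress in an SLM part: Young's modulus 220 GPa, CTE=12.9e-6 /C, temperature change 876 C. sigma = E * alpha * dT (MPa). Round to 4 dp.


sigma = 220*1000 * 12.9e-6 * 876 = 2486.088 MPa


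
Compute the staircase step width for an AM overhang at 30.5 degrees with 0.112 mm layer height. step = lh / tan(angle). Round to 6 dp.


step = 0.112 / tan(30.5) = 0.190138 mm


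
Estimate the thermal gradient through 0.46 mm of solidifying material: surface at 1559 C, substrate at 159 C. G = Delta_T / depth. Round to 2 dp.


G = (1559-159)/0.46 = 3043.48 C/mm


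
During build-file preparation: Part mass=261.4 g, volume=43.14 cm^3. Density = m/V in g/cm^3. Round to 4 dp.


rho = 261.4 / 43.14 = 6.0593 g/cm^3


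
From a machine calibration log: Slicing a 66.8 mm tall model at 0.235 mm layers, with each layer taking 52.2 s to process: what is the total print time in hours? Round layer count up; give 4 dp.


Layers = ceil(66.8/0.235) = 285
t = 285 * 52.2 / 3600 = 4.1325 hrs


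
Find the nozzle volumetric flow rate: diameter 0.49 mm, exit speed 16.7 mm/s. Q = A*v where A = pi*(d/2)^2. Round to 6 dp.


A = pi*(0.49/2)^2 = 0.1885741 mm^2
Q = 0.1885741 * 16.7 = 3.149187 mm^3/s


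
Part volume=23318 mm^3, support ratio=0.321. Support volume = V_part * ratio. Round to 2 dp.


V_support = 23318 * 0.321 = 7485.08 mm^3


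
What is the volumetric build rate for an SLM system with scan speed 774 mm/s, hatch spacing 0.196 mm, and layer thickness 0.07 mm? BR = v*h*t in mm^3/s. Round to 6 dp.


Rate = 774 * 0.196 * 0.07 = 10.61928 mm^3/s


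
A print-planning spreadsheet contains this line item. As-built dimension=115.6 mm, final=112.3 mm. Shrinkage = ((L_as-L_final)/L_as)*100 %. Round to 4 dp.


Shrinkage = ((115.6-112.3)/115.6)*100 = 2.8547 %


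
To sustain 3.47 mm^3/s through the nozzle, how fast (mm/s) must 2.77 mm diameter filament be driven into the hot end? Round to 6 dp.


A = pi*(2.77/2)^2 = 6.026282
v = 3.47 / 6.026282 = 0.575811 mm/s


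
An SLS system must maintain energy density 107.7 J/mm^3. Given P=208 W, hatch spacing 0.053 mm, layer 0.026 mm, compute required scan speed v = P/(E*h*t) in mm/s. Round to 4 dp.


v = 208 / (107.7*0.053*0.026) = 1401.5171 mm/s


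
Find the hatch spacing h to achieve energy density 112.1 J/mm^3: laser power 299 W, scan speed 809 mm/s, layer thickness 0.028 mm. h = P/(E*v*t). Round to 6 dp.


h = 299 / (112.1*809*0.028) = 0.117749 mm


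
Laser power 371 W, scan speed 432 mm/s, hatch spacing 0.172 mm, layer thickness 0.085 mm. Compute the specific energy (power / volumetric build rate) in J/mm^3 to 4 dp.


Build rate = 432 * 0.172 * 0.085 = 6.31584 mm^3/s
SE = 371 / 6.31584 = 58.7412 J/mm^3


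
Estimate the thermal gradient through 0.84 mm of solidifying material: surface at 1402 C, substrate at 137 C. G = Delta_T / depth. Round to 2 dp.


G = (1402-137)/0.84 = 1505.95 C/mm


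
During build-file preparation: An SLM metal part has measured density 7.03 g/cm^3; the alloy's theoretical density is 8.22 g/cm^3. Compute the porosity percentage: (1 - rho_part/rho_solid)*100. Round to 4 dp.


Porosity = (1-7.03/8.22)*100 = 14.4769 %


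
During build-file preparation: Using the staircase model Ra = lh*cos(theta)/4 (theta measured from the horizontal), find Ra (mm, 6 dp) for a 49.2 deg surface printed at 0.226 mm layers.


Ra = 0.226 * cos(49.2) / 4 = 0.036918 mm


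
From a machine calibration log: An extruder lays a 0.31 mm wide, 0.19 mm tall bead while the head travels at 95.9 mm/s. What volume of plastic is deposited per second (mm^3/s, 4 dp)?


Rate = 0.31 * 0.19 * 95.9 = 5.6485 mm^3/s


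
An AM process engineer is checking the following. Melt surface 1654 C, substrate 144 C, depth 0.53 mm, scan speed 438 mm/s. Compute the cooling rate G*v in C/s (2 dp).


G = (1654-144)/0.53 = 2849.05660377 C/mm
CR = 2849.05660377 * 438 = 1247886.79 C/s


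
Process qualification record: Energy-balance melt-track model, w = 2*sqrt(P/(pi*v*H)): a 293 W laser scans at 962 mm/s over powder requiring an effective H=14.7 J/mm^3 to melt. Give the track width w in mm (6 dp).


w = 2*sqrt(293/(pi*962*14.7)) = 0.162421 mm


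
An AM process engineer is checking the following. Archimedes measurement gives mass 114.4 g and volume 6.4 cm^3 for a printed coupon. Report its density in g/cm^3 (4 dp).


rho = 114.4 / 6.4 = 17.875 g/cm^3


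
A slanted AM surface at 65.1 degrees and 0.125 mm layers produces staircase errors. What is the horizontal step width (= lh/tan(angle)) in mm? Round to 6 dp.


step = 0.125 / tan(65.1) = 0.058023 mm


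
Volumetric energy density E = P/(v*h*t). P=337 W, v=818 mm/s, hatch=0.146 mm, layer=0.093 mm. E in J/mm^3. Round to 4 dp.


E = 337 / (818*0.146*0.093) = 30.3418 J/mm^3


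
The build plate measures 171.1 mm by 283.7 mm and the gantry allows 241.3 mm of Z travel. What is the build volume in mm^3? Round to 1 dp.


V = 171.1 * 283.7 * 241.3 = 11712960.2 mm^3


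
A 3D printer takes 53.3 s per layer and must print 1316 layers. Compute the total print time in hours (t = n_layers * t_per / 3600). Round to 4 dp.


t = 1316 * 53.3 / 3600 = 19.4841 hrs


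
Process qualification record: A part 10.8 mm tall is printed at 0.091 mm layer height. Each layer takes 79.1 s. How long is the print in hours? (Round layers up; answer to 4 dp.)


Layers = ceil(10.8/0.091) = 119
t = 119 * 79.1 / 3600 = 2.6147 hrs


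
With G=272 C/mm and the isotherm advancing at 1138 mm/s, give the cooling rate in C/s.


CR = 272 * 1138 = 309536 C/s


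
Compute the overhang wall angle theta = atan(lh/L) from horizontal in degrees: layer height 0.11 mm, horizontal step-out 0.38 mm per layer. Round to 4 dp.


angle = atan(0.11/0.38) = 16.1443 degrees


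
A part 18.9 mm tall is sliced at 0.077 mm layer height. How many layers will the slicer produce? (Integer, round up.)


Layers = ceil(18.9/0.077) = 246


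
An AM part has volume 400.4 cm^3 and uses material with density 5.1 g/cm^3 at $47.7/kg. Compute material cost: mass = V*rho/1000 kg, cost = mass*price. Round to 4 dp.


Mass = 400.4*5.1/1000 = 2.04204 kg
Cost = 2.04204 * 47.7 = 97.4053 $


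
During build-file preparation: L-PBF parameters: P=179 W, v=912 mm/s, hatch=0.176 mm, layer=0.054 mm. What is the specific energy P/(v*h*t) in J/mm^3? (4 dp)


Build rate = 912 * 0.176 * 0.054 = 8.667648 mm^3/s
SE = 179 / 8.667648 = 20.6515 J/mm^3


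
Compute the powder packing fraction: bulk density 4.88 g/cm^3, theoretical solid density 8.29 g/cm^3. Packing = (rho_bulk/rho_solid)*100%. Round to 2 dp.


Packing = (4.88/8.29)*100 = 58.87 %


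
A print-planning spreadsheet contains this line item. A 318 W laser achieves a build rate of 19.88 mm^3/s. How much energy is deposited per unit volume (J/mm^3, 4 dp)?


SE = 318 / 19.88 = 15.996 J/mm^3


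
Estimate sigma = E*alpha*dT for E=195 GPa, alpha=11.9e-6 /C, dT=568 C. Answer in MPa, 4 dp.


sigma = 195*1000 * 11.9e-6 * 568 = 1318.044 MPa


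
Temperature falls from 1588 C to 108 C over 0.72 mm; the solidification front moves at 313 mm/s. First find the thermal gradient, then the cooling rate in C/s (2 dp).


G = (1588-108)/0.72 = 2055.55555556 C/mm
CR = 2055.55555556 * 313 = 643388.89 C/s


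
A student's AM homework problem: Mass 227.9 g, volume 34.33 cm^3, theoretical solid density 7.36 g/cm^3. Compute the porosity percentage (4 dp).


rho_part = 227.9 / 34.33 = 6.63850859 g/cm^3
Porosity = (1 - 6.63850859/7.36)*100 = 9.8029 %


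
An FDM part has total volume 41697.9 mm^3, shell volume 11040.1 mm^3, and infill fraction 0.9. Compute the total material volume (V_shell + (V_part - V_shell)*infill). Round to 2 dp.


V_infill = (41697.9 - 11040.1) * 0.9 = 27592.02
V_total = 11040.1 + 27592.02 = 38632.12 mm^3


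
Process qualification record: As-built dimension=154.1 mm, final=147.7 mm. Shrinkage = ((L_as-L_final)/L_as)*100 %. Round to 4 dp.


Shrinkage = ((154.1-147.7)/154.1)*100 = 4.1531 %


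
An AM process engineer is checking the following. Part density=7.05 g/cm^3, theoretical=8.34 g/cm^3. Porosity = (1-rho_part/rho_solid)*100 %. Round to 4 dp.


Porosity = (1-7.05/8.34)*100 = 15.4676 %


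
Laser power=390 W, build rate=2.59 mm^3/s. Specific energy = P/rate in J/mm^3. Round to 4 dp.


SE = 390 / 2.59 = 150.5792 J/mm^3


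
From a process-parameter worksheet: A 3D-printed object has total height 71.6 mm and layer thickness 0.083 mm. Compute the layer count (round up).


Layers = ceil(71.6/0.083) = 863


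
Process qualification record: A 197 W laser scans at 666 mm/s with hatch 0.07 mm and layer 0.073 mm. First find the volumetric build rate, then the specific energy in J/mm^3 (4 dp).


Build rate = 666 * 0.07 * 0.073 = 3.40326 mm^3/s
SE = 197 / 3.40326 = 57.8857 J/mm^3


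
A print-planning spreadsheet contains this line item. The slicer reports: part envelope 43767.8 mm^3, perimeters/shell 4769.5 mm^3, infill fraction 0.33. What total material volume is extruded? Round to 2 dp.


V_infill = (43767.8 - 4769.5) * 0.33 = 12869.44
V_total = 4769.5 + 12869.44 = 17638.94 mm^3


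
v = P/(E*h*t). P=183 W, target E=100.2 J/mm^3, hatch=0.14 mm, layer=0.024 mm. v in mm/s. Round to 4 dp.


v = 183 / (100.2*0.14*0.024) = 543.5557 mm/s


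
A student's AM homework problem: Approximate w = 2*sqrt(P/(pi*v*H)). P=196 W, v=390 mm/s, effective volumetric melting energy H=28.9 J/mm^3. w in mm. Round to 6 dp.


w = 2*sqrt(196/(pi*390*28.9)) = 0.1488 mm


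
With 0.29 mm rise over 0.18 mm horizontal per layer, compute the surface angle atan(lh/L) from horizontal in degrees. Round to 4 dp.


angle = atan(0.29/0.18) = 58.1726 degrees


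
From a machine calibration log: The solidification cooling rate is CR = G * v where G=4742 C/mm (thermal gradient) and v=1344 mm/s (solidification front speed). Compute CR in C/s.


CR = 4742 * 1344 = 6373248 C/s


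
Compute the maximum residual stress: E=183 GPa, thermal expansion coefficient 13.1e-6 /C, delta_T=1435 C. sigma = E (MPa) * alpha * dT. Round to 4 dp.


sigma = 183*1000 * 13.1e-6 * 1435 = 3440.1255 MPa


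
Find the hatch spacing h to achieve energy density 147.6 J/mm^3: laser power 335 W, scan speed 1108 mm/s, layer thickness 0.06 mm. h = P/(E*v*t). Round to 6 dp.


h = 335 / (147.6*1108*0.06) = 0.03414 mm


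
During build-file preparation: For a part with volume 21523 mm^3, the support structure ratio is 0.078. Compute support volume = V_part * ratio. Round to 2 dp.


V_support = 21523 * 0.078 = 1678.79 mm^3


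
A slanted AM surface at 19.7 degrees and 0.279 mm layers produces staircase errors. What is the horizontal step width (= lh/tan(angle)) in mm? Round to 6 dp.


step = 0.279 / tan(19.7) = 0.779217 mm


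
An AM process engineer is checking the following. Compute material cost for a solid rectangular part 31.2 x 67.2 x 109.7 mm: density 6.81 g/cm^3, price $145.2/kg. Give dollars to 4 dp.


V = 31.2 * 67.2 * 109.7 = 230001.408 mm^3 = 230.001408 cm^3
Mass = 230.001408 * 6.81 / 1000 = 1.56630959 kg
Cost = 1.56630959 * 145.2 = 227.4282 $


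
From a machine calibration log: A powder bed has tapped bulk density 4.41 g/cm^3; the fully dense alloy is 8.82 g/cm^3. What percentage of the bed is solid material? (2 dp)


Packing = (4.41/8.82)*100 = 50.0 %


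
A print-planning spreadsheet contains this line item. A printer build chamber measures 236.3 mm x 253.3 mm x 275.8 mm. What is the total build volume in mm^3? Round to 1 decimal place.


V = 236.3 * 253.3 * 275.8 = 16507951.1 mm^3


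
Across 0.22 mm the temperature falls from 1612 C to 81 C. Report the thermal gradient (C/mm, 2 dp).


G = (1612-81)/0.22 = 6959.09 C/mm


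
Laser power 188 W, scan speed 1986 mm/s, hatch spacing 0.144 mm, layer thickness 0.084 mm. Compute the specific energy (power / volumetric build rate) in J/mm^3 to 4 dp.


Build rate = 1986 * 0.144 * 0.084 = 24.022656 mm^3/s
SE = 188 / 24.022656 = 7.8259 J/mm^3


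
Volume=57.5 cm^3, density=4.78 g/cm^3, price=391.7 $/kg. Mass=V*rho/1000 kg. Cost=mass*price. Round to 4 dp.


Mass = 57.5*4.78/1000 = 0.27485 kg
Cost = 0.27485 * 391.7 = 107.6587 $


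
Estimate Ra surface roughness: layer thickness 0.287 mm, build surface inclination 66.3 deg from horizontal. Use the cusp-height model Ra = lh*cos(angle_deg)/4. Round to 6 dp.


Ra = 0.287 * cos(66.3) / 4 = 0.02884 mm


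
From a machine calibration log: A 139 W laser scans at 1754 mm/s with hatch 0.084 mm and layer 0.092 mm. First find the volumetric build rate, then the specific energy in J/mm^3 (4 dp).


Build rate = 1754 * 0.084 * 0.092 = 13.554912 mm^3/s
SE = 139 / 13.554912 = 10.2546 J/mm^3


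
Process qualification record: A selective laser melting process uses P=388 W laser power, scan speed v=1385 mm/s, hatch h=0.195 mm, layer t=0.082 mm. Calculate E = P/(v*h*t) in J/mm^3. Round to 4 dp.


E = 388 / (1385*0.195*0.082) = 17.52 J/mm^3


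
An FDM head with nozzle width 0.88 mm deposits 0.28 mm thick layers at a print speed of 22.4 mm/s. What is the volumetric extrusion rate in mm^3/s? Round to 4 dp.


Rate = 0.88 * 0.28 * 22.4 = 5.5194 mm^3/s


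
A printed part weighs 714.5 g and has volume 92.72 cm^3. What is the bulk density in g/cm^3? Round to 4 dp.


rho = 714.5 / 92.72 = 7.706 g/cm^3


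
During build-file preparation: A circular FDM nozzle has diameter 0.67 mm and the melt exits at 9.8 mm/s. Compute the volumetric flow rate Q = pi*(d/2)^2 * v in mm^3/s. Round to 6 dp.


A = pi*(0.67/2)^2 = 0.35256524 mm^2
Q = 0.35256524 * 9.8 = 3.455139 mm^3/s


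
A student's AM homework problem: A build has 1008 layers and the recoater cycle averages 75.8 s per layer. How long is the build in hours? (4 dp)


t = 1008 * 75.8 / 3600 = 21.224 hrs


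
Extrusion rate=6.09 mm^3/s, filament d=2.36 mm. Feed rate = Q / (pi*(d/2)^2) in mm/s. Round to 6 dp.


A = pi*(2.36/2)^2 = 4.374354
v = 6.09 / 4.374354 = 1.392206 mm/s


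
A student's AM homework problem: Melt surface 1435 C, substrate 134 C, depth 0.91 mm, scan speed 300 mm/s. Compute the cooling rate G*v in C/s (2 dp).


G = (1435-134)/0.91 = 1429.67032967 C/mm
CR = 1429.67032967 * 300 = 428901.1 C/s


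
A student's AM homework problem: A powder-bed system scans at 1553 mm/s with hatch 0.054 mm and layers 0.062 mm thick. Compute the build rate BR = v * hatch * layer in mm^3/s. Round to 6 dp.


Rate = 1553 * 0.054 * 0.062 = 5.199444 mm^3/s


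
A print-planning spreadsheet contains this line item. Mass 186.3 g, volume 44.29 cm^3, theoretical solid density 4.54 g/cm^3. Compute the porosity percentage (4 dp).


rho_part = 186.3 / 44.29 = 4.20636713 g/cm^3
Porosity = (1 - 4.20636713/4.54)*100 = 7.3487 %


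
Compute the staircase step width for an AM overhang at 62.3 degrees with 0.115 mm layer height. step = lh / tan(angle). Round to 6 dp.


step = 0.115 / tan(62.3) = 0.060376 mm


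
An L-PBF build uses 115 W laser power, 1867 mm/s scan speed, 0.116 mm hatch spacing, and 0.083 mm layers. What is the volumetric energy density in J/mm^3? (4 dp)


E = 115 / (1867*0.116*0.083) = 6.3976 J/mm^3


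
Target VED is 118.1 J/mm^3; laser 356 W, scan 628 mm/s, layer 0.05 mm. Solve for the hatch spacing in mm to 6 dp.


h = 356 / (118.1*628*0.05) = 0.096 mm


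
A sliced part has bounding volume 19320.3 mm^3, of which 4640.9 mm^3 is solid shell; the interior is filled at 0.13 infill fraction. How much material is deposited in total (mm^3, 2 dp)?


V_infill = (19320.3 - 4640.9) * 0.13 = 1908.32
V_total = 4640.9 + 1908.32 = 6549.22 mm^3


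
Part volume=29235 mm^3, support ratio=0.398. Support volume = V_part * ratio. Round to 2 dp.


V_support = 29235 * 0.398 = 11635.53 mm^3


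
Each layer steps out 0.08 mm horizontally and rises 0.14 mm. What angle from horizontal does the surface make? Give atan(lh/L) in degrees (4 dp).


angle = atan(0.14/0.08) = 60.2551 degrees


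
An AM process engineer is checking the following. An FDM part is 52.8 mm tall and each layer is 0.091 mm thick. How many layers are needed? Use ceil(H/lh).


Layers = ceil(52.8/0.091) = 581


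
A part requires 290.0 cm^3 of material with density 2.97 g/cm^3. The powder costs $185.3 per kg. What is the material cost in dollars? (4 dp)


Mass = 290.0*2.97/1000 = 0.8613 kg
Cost = 0.8613 * 185.3 = 159.5989 $


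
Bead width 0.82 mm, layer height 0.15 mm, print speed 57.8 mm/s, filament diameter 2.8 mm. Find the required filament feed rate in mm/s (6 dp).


Q = 0.82 * 0.15 * 57.8 = 7.1094 mm^3/s
A_fil = pi*(2.8/2)^2 = 6.1575216 mm^2
v_feed = 7.1094 / 6.1575216 = 1.154588 mm/s


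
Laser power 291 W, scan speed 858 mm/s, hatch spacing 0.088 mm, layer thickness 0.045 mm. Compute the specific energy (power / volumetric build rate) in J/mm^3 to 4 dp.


Build rate = 858 * 0.088 * 0.045 = 3.39768 mm^3/s
SE = 291 / 3.39768 = 85.6467 J/mm^3


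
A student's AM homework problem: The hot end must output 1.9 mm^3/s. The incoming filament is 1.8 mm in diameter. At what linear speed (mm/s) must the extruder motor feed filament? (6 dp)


A = pi*(1.8/2)^2 = 2.54469
v = 1.9 / 2.54469 = 0.746653 mm/s


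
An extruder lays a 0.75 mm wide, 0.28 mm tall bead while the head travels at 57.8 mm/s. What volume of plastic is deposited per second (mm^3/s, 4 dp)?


Rate = 0.75 * 0.28 * 57.8 = 12.138 mm^3/s


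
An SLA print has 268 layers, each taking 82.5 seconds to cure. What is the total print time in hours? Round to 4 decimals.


t = 268 * 82.5 / 3600 = 6.1417 hrs


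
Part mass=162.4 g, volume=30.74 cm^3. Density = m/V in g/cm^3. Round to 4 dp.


rho = 162.4 / 30.74 = 5.283 g/cm^3


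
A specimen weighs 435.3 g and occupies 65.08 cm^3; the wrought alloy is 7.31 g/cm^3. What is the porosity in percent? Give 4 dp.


rho_part = 435.3 / 65.08 = 6.68869084 g/cm^3
Porosity = (1 - 6.68869084/7.31)*100 = 8.4994 %


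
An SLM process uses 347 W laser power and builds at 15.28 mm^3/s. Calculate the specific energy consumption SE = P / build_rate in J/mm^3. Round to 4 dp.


SE = 347 / 15.28 = 22.7094 J/mm^3


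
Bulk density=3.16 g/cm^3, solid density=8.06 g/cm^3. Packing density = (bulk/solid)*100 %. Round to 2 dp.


Packing = (3.16/8.06)*100 = 39.21 %


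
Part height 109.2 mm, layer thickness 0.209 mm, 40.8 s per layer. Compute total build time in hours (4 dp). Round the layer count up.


Layers = ceil(109.2/0.209) = 523
t = 523 * 40.8 / 3600 = 5.9273 hrs


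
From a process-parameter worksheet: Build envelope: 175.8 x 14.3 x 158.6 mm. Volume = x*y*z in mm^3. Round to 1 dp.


V = 175.8 * 14.3 * 158.6 = 398710.9 mm^3


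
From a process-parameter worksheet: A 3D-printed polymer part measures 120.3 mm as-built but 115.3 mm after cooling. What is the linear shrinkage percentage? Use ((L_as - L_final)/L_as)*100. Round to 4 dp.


Shrinkage = ((120.3-115.3)/120.3)*100 = 4.1563 %


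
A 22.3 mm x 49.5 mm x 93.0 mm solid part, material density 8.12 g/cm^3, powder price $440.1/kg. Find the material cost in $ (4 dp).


V = 22.3 * 49.5 * 93.0 = 102658.05 mm^3 = 102.65805 cm^3
Mass = 102.65805 * 8.12 / 1000 = 0.83358337 kg
Cost = 0.83358337 * 440.1 = 366.86 $


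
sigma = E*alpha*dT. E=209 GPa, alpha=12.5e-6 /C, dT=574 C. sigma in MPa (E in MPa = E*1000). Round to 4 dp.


sigma = 209*1000 * 12.5e-6 * 574 = 1499.575 MPa


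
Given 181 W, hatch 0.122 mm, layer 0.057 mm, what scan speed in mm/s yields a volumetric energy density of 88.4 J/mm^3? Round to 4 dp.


v = 181 / (88.4*0.122*0.057) = 294.4365 mm/s


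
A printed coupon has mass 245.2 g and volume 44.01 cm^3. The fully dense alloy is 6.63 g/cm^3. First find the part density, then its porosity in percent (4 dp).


rho_part = 245.2 / 44.01 = 5.57146103 g/cm^3
Porosity = (1 - 5.57146103/6.63)*100 = 15.9659 %


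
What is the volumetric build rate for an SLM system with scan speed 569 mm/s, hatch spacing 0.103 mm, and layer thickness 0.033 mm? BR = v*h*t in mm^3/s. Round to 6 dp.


Rate = 569 * 0.103 * 0.033 = 1.934031 mm^3/s


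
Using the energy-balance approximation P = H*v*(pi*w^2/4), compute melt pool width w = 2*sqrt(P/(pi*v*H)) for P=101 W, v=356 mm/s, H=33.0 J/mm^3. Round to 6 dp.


w = 2*sqrt(101/(pi*356*33.0)) = 0.104625 mm


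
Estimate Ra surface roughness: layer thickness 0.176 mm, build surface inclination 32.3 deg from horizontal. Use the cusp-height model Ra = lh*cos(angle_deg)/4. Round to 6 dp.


Ra = 0.176 * cos(32.3) / 4 = 0.037192 mm


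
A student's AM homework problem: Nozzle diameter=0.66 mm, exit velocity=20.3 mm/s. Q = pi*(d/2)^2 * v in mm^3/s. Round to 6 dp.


A = pi*(0.66/2)^2 = 0.34211944 mm^2
Q = 0.34211944 * 20.3 = 6.945025 mm^3/s


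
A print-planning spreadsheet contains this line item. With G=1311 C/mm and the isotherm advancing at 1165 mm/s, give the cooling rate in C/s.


CR = 1311 * 1165 = 1527315 C/s


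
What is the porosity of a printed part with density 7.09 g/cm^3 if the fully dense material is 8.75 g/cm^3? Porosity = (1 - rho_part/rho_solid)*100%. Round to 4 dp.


Porosity = (1-7.09/8.75)*100 = 18.9714 %


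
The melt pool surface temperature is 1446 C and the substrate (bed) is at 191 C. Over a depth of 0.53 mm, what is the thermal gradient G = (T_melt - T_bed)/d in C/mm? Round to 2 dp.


G = (1446-191)/0.53 = 2367.92 C/mm


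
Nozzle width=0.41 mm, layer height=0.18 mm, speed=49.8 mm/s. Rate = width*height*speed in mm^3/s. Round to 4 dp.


Rate = 0.41 * 0.18 * 49.8 = 3.6752 mm^3/s


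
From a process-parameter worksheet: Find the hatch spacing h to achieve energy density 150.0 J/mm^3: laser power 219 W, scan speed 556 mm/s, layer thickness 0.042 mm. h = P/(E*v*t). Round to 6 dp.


h = 219 / (150.0*556*0.042) = 0.062521 mm


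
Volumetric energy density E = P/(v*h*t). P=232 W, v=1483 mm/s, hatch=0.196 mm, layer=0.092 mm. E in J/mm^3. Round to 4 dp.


E = 232 / (1483*0.196*0.092) = 8.6757 J/mm^3


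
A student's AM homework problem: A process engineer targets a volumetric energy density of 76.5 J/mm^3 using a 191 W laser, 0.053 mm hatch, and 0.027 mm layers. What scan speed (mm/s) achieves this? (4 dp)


v = 191 / (76.5*0.053*0.027) = 1744.7463 mm/s


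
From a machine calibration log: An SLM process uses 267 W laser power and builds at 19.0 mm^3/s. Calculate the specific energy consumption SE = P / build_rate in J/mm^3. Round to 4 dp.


SE = 267 / 19.0 = 14.0526 J/mm^3


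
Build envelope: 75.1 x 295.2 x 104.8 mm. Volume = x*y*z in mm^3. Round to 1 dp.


V = 75.1 * 295.2 * 104.8 = 2323365.7 mm^3


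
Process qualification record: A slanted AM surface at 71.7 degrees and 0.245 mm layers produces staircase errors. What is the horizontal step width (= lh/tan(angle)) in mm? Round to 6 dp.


step = 0.245 / tan(71.7) = 0.081026 mm


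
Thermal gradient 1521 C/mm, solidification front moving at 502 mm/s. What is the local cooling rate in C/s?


CR = 1521 * 502 = 763542 C/s


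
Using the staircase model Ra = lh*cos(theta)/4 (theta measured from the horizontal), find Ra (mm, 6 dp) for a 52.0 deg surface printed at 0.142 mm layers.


Ra = 0.142 * cos(52.0) / 4 = 0.021856 mm


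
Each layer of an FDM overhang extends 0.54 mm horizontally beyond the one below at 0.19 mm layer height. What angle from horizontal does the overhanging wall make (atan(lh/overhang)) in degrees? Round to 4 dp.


angle = atan(0.19/0.54) = 19.3845 degrees


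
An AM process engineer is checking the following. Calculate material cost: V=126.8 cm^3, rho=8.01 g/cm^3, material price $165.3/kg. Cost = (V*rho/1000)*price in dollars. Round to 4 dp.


Mass = 126.8*8.01/1000 = 1.015668 kg
Cost = 1.015668 * 165.3 = 167.8899 $


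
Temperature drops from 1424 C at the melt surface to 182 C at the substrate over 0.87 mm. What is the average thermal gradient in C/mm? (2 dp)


G = (1424-182)/0.87 = 1427.59 C/mm


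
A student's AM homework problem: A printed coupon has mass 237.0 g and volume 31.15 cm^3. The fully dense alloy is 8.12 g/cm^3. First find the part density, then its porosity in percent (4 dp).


rho_part = 237.0 / 31.15 = 7.60834671 g/cm^3
Porosity = (1 - 7.60834671/8.12)*100 = 6.3011 %


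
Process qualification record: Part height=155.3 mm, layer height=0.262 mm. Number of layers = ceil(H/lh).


Layers = ceil(155.3/0.262) = 593


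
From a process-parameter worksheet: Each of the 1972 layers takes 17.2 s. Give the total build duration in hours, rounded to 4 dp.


t = 1972 * 17.2 / 3600 = 9.4218 hrs


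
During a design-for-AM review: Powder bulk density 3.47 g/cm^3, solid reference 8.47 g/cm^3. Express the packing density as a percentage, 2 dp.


Packing = (3.47/8.47)*100 = 40.97 %


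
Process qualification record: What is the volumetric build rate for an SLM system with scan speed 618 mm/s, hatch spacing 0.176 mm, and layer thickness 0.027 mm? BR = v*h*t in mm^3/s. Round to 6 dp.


Rate = 618 * 0.176 * 0.027 = 2.936736 mm^3/s


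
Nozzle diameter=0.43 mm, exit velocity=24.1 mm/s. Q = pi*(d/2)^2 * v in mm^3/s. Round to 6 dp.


A = pi*(0.43/2)^2 = 0.14522012 mm^2
Q = 0.14522012 * 24.1 = 3.499805 mm^3/s


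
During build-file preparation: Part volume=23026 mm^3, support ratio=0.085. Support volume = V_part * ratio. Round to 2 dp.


V_support = 23026 * 0.085 = 1957.21 mm^3


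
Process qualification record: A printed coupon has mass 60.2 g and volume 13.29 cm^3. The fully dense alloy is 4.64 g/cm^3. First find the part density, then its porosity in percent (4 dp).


rho_part = 60.2 / 13.29 = 4.5297216 g/cm^3
Porosity = (1 - 4.5297216/4.64)*100 = 2.3767 %


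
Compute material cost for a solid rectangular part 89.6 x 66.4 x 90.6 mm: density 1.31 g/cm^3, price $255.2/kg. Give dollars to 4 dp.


V = 89.6 * 66.4 * 90.6 = 539019.264 mm^3 = 539.019264 cm^3
Mass = 539.019264 * 1.31 / 1000 = 0.70611524 kg
Cost = 0.70611524 * 255.2 = 180.2006 $


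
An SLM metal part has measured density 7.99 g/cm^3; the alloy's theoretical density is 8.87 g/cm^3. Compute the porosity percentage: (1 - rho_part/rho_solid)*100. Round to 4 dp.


Porosity = (1-7.99/8.87)*100 = 9.9211 %


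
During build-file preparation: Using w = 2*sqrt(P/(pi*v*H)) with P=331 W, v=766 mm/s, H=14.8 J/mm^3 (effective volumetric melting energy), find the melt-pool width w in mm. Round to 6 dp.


w = 2*sqrt(331/(pi*766*14.8)) = 0.192807 mm


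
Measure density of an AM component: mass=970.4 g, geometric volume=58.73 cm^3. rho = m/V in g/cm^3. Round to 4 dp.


rho = 970.4 / 58.73 = 16.5231 g/cm^3


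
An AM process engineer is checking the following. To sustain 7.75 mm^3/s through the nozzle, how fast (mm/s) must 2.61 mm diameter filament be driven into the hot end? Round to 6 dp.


A = pi*(2.61/2)^2 = 5.350211
v = 7.75 / 5.350211 = 1.448541 mm/s


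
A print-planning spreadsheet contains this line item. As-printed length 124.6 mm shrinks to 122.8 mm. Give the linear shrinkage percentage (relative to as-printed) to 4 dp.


Shrinkage = ((124.6-122.8)/124.6)*100 = 1.4446 %


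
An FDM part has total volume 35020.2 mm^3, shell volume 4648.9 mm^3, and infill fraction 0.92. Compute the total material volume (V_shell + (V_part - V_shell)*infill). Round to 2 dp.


V_infill = (35020.2 - 4648.9) * 0.92 = 27941.6
V_total = 4648.9 + 27941.6 = 32590.5 mm^3


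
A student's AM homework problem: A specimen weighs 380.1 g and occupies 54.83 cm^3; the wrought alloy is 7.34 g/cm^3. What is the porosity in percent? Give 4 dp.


rho_part = 380.1 / 54.83 = 6.93233631 g/cm^3
Porosity = (1 - 6.93233631/7.34)*100 = 5.554 %


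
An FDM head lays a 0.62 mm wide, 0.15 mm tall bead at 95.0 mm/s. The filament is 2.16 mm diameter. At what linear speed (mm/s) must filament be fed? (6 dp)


Q = 0.62 * 0.15 * 95.0 = 8.835 mm^3/s
A_fil = pi*(2.16/2)^2 = 3.66435367 mm^2
v_feed = 8.835 / 3.66435367 = 2.411066 mm/s


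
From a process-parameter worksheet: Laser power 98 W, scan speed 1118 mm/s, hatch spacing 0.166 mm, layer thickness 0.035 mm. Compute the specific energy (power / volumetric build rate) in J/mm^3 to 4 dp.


Build rate = 1118 * 0.166 * 0.035 = 6.49558 mm^3/s
SE = 98 / 6.49558 = 15.0872 J/mm^3


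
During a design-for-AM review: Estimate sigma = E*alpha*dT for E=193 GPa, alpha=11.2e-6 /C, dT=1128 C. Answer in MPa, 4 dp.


sigma = 193*1000 * 11.2e-6 * 1128 = 2438.2848 MPa


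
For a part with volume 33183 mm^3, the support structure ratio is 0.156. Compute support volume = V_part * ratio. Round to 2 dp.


V_support = 33183 * 0.156 = 5176.55 mm^3


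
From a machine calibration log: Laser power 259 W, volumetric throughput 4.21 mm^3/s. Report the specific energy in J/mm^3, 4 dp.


SE = 259 / 4.21 = 61.5202 J/mm^3


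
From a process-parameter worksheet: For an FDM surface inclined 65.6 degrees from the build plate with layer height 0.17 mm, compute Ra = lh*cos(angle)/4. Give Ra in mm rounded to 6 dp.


Ra = 0.17 * cos(65.6) / 4 = 0.017557 mm


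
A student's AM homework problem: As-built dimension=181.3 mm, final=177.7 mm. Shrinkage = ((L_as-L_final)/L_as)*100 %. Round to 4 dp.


Shrinkage = ((181.3-177.7)/181.3)*100 = 1.9857 %


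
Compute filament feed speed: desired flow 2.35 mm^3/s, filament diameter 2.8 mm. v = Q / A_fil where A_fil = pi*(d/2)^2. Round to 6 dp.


A = pi*(2.8/2)^2 = 6.157522
v = 2.35 / 6.157522 = 0.381647 mm/s


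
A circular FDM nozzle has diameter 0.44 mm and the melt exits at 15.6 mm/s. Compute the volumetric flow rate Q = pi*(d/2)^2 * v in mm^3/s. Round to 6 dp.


A = pi*(0.44/2)^2 = 0.15205308 mm^2
Q = 0.15205308 * 15.6 = 2.372028 mm^3/s


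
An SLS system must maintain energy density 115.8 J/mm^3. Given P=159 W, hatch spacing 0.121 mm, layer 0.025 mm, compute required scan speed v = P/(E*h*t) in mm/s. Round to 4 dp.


v = 159 / (115.8*0.121*0.025) = 453.9031 mm/s


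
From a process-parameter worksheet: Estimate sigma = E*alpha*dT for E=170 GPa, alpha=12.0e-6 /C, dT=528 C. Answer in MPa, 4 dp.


sigma = 170*1000 * 12.0e-6 * 528 = 1077.12 MPa


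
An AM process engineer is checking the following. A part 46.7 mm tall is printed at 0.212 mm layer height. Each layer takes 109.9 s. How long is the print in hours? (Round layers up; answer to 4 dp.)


Layers = ceil(46.7/0.212) = 221
t = 221 * 109.9 / 3600 = 6.7466 hrs


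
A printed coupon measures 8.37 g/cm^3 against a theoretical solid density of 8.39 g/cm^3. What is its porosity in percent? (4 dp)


Porosity = (1-8.37/8.39)*100 = 0.2384 %


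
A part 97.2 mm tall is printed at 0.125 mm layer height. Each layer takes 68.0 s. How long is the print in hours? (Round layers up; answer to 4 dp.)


Layers = ceil(97.2/0.125) = 778
t = 778 * 68.0 / 3600 = 14.6956 hrs


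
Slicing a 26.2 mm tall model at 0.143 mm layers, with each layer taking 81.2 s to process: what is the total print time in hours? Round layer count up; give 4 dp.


Layers = ceil(26.2/0.143) = 184
t = 184 * 81.2 / 3600 = 4.1502 hrs


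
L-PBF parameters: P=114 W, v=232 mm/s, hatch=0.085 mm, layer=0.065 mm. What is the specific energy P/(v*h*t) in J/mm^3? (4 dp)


Build rate = 232 * 0.085 * 0.065 = 1.2818 mm^3/s
SE = 114 / 1.2818 = 88.9374 J/mm^3


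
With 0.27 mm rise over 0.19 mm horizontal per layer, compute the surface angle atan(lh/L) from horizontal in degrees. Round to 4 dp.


angle = atan(0.27/0.19) = 54.8658 degrees


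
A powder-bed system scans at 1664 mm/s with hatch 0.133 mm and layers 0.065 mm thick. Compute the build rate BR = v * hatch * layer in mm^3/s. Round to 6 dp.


Rate = 1664 * 0.133 * 0.065 = 14.38528 mm^3/s


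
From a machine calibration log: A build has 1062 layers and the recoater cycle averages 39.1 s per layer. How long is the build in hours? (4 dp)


t = 1062 * 39.1 / 3600 = 11.5345 hrs


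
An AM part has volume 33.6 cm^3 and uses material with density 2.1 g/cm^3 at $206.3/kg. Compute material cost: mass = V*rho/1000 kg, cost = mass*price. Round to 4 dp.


Mass = 33.6*2.1/1000 = 0.07056 kg
Cost = 0.07056 * 206.3 = 14.5565 $


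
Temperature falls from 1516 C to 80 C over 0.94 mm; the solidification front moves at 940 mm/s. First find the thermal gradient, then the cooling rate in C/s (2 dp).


G = (1516-80)/0.94 = 1527.65957447 C/mm
CR = 1527.65957447 * 940 = 1436000.0 C/s


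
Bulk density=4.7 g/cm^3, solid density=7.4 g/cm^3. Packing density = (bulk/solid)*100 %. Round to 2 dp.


Packing = (4.7/7.4)*100 = 63.51 %


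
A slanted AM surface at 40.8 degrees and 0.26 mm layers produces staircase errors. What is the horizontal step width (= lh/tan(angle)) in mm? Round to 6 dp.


step = 0.26 / tan(40.8) = 0.301213 mm


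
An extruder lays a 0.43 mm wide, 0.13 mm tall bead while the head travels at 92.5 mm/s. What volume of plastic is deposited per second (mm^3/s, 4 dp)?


Rate = 0.43 * 0.13 * 92.5 = 5.1708 mm^3/s


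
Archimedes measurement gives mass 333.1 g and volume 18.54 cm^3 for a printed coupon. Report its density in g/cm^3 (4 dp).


rho = 333.1 / 18.54 = 17.9666 g/cm^3


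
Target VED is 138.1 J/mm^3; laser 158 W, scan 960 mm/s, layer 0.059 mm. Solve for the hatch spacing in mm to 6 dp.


h = 158 / (138.1*960*0.059) = 0.020199 mm


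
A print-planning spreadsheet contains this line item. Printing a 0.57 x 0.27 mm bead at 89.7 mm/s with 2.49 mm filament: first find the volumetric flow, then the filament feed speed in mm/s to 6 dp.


Q = 0.57 * 0.27 * 89.7 = 13.80483 mm^3/s
A_fil = pi*(2.49/2)^2 = 4.86954715 mm^2
v_feed = 13.80483 / 4.86954715 = 2.834931 mm/s


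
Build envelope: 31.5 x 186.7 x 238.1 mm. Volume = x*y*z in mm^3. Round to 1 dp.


V = 31.5 * 186.7 * 238.1 = 1400278.0 mm^3


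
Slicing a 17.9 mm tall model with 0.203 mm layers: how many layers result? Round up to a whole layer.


Layers = ceil(17.9/0.203) = 89


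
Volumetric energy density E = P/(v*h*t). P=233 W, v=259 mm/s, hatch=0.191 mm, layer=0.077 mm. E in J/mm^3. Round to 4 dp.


E = 233 / (259*0.191*0.077) = 61.1691 J/mm^3


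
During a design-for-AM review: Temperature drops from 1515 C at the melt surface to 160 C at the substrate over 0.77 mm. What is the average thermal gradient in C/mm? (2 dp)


G = (1515-160)/0.77 = 1759.74 C/mm
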